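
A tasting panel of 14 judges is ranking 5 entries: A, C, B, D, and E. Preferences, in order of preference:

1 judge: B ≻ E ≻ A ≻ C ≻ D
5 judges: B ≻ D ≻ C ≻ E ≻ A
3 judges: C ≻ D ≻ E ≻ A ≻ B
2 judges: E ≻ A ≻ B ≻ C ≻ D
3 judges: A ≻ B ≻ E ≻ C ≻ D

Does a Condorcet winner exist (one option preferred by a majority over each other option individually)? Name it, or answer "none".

Checking pairwise contests:
C beats A 8–6.
B beats C 11–3.
A beats B 8–6.
C beats D 9–5.
C beats E 8–6.
Every option loses at least one head-to-head, so there is no Condorcet winner.

none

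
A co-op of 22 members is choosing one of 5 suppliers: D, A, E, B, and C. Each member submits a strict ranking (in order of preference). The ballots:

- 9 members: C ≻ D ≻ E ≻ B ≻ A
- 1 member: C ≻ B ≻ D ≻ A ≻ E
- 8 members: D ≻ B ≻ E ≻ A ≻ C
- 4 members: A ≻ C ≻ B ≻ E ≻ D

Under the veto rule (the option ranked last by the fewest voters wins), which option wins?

B

Last-place votes: D 4, A 9, E 1, B 0, C 8.
B is ranked last by the fewest voters, so B wins.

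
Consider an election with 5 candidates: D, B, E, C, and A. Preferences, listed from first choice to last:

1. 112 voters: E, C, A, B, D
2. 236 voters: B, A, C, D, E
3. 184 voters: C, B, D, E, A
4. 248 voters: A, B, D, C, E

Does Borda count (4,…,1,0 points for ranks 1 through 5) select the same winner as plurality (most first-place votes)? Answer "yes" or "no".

Borda — scores: D 1100, B 2352, E 632, C 1792, A 1924. Winner: B.
Plurality — first-place votes: D 0, B 236, E 112, C 184, A 248. Winner: A.
The two methods disagree.

no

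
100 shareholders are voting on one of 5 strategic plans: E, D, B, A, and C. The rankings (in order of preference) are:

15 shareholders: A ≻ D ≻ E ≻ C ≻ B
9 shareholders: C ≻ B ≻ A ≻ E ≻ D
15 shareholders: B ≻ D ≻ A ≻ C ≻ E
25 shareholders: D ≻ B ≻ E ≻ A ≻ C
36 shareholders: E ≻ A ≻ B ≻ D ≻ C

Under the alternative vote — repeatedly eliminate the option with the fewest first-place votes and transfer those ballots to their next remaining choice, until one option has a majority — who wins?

Round 1: E 36, D 25, B 15, A 15, C 9. Eliminate C.
Round 2: E 36, D 25, B 24, A 15. Eliminate A.
Round 3: E 36, D 40, B 24. Eliminate B.
Round 4: E 45, D 55. D has a majority.

D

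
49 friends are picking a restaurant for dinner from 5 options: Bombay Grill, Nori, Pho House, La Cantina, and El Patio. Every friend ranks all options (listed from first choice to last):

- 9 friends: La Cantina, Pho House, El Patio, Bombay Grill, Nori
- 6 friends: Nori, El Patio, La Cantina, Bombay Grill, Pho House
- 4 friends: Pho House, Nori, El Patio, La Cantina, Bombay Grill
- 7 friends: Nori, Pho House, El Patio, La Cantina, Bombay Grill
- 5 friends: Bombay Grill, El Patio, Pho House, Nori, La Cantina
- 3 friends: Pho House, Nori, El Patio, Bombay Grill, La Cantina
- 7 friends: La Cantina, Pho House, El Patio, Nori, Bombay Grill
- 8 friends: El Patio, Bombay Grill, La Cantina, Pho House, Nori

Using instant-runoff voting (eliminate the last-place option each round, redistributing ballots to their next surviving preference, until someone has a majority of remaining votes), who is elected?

Nori

Round 1: Bombay Grill 5, Nori 13, Pho House 7, La Cantina 16, El Patio 8. Eliminate Bombay Grill.
Round 2: Nori 13, Pho House 7, La Cantina 16, El Patio 13. Eliminate Pho House.
Round 3: Nori 20, La Cantina 16, El Patio 13. Eliminate El Patio.
Round 4: Nori 25, La Cantina 24. Nori has a majority.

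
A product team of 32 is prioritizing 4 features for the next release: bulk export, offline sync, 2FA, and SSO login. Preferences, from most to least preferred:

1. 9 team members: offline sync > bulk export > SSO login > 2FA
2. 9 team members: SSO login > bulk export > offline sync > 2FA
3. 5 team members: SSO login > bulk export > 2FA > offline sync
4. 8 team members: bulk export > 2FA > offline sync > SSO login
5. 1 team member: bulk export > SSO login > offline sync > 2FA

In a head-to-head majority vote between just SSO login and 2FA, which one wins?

Voters preferring SSO login to 2FA: 24; preferring 2FA to SSO login: 8.
SSO login wins the head-to-head.

SSO login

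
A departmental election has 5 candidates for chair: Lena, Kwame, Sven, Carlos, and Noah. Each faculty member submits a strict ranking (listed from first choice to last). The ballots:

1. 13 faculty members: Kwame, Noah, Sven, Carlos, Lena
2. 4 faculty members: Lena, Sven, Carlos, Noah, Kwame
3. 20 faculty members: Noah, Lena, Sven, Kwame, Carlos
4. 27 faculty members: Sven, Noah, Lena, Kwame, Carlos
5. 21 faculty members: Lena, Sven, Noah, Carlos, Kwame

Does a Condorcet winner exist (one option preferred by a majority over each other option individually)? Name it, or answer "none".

none

Checking pairwise contests:
Noah beats Lena 60–25.
Lena beats Kwame 72–13.
Lena beats Sven 45–40.
Lena beats Carlos 72–13.
Sven beats Noah 52–33.
Every option loses at least one head-to-head, so there is no Condorcet winner.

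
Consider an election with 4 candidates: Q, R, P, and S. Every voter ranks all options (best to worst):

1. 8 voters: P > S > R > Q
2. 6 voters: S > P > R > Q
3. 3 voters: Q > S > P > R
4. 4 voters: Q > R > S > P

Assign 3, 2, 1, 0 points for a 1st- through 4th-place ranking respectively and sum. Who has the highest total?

Q: 8·0 + 6·0 + 3·3 + 4·3 = 21
R: 8·1 + 6·1 + 3·0 + 4·2 = 22
P: 8·3 + 6·2 + 3·1 + 4·0 = 39
S: 8·2 + 6·3 + 3·2 + 4·1 = 44
S has the highest Borda score (44).

S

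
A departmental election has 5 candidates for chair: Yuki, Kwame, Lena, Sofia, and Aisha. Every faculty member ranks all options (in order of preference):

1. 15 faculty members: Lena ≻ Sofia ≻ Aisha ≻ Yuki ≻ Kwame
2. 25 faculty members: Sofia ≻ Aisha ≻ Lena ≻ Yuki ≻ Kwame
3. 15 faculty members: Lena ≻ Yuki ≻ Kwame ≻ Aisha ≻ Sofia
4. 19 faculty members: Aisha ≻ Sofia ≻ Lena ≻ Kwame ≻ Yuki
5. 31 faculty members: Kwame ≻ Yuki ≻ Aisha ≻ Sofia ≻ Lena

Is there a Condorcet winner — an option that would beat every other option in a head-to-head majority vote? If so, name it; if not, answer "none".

Aisha vs Yuki: 59–46 for Aisha.
Aisha vs Kwame: 59–46 for Aisha.
Aisha vs Lena: 75–30 for Aisha.
Aisha vs Sofia: 65–40 for Aisha.
Aisha beats every other option head-to-head.

Aisha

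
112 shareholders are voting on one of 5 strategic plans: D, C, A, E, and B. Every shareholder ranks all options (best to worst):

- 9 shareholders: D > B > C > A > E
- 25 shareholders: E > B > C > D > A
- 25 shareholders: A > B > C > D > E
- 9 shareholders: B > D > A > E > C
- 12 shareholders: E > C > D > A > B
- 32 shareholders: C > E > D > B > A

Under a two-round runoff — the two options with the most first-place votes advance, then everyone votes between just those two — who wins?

C

Round 1 first-place votes: D 9, C 32, A 25, E 37, B 9.
E and C advance.
Runoff: E is preferred to C by 46 voters; C by 66.
C wins the runoff.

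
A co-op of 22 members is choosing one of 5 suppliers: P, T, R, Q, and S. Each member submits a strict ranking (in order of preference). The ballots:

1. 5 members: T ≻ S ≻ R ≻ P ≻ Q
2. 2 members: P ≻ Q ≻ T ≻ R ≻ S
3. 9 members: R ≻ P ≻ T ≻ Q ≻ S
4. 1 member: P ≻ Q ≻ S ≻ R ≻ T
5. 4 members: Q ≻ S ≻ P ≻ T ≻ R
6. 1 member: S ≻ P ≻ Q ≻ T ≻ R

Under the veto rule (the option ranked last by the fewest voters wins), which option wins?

P

Last-place votes: P 0, T 1, R 5, Q 5, S 11.
P is ranked last by the fewest voters, so P wins.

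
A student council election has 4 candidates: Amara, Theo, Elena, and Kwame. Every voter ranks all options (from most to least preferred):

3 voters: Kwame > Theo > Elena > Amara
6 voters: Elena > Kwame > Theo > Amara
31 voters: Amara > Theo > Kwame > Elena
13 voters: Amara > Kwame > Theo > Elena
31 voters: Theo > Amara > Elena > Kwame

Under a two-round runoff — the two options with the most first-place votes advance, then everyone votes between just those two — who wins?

Round 1 first-place votes: Amara 44, Theo 31, Elena 6, Kwame 3.
Amara and Theo advance.
Runoff: Amara is preferred to Theo by 44 voters; Theo by 40.
Amara wins the runoff.

Amara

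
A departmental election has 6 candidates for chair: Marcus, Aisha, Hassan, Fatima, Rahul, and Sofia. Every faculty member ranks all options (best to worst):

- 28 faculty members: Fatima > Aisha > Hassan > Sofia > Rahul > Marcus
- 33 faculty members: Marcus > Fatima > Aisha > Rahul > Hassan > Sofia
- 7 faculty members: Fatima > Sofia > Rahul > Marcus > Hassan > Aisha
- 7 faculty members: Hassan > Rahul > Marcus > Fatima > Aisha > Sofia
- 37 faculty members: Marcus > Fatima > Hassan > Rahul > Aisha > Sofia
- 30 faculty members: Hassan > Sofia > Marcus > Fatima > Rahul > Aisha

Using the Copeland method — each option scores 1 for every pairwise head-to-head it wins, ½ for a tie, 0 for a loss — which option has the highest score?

Marcus: beats Aisha, Hassan, Fatima, Rahul, and Sofia → score 5.
Aisha: beats Sofia; loses to Marcus, Hassan, Fatima, and Rahul → score 1.
Hassan: beats Aisha, Rahul, and Sofia; loses to Marcus and Fatima → score 3.
Fatima: beats Aisha, Hassan, Rahul, and Sofia; loses to Marcus → score 4.
Rahul: beats Aisha and Sofia; loses to Marcus, Hassan, and Fatima → score 2.
Sofia: loses to Marcus, Aisha, Hassan, Fatima, and Rahul → score 0.
Marcus has the best pairwise record.

Marcus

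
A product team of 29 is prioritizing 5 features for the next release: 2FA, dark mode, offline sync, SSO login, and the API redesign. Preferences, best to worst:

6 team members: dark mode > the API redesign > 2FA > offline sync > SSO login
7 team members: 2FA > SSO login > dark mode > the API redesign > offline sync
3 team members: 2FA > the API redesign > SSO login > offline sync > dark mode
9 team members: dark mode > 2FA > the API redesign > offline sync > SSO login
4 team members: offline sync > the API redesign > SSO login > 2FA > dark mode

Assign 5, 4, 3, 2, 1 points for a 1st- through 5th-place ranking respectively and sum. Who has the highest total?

2FA: 6·3 + 7·5 + 3·5 + 9·4 + 4·2 = 112
dark mode: 6·5 + 7·3 + 3·1 + 9·5 + 4·1 = 103
offline sync: 6·2 + 7·1 + 3·2 + 9·2 + 4·5 = 63
SSO login: 6·1 + 7·4 + 3·3 + 9·1 + 4·3 = 64
the API redesign: 6·4 + 7·2 + 3·4 + 9·3 + 4·4 = 93
2FA has the highest Borda score (112).

2FA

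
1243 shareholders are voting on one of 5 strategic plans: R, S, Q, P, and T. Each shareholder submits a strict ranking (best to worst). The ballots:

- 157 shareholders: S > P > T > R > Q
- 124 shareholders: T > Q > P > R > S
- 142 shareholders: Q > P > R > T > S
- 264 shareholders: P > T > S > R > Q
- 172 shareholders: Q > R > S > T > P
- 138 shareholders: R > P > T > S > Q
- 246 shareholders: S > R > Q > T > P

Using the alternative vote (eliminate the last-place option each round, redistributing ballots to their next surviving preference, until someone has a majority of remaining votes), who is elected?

S

Round 1: R 138, S 403, Q 314, P 264, T 124. Eliminate T.
Round 2: R 138, S 403, Q 438, P 264. Eliminate R.
Round 3: S 403, Q 438, P 402. Eliminate P.
Round 4: S 805, Q 438. S has a majority.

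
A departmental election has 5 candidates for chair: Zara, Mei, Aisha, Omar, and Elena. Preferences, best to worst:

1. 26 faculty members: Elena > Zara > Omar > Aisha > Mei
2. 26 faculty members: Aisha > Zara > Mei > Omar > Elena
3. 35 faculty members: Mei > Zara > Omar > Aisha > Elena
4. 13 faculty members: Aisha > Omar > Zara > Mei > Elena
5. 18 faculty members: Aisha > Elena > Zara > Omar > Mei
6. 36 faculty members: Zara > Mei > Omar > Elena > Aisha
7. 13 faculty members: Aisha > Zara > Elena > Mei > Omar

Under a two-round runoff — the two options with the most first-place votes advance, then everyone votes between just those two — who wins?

Zara

Round 1 first-place votes: Zara 36, Mei 35, Aisha 70, Omar 0, Elena 26.
Aisha and Zara advance.
Runoff: Aisha is preferred to Zara by 70 voters; Zara by 97.
Zara wins the runoff.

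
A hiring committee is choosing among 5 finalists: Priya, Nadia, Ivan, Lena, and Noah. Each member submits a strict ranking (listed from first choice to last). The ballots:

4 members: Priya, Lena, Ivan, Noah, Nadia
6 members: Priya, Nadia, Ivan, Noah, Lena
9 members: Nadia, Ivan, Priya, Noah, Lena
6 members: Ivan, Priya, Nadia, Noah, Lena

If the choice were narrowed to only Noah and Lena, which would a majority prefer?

Voters preferring Noah to Lena: 21; preferring Lena to Noah: 4.
Noah wins the head-to-head.

Noah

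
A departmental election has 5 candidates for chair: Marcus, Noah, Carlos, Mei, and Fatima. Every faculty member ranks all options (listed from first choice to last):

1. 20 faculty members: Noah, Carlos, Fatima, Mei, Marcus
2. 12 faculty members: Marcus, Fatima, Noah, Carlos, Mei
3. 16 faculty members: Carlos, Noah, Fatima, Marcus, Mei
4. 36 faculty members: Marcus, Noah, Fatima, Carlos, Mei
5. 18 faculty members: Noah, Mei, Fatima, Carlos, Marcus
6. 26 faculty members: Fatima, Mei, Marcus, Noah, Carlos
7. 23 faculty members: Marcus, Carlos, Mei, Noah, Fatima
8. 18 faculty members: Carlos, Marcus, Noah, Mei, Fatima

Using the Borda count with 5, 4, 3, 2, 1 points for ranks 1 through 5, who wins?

Noah

Marcus: 20·1 + 12·5 + 16·2 + 36·5 + 18·1 + 26·3 + 23·5 + 18·4 = 575
Noah: 20·5 + 12·3 + 16·4 + 36·4 + 18·5 + 26·2 + 23·2 + 18·3 = 586
Carlos: 20·4 + 12·2 + 16·5 + 36·2 + 18·2 + 26·1 + 23·4 + 18·5 = 500
Mei: 20·2 + 12·1 + 16·1 + 36·1 + 18·4 + 26·4 + 23·3 + 18·2 = 385
Fatima: 20·3 + 12·4 + 16·3 + 36·3 + 18·3 + 26·5 + 23·1 + 18·1 = 489
Noah has the highest Borda score (586).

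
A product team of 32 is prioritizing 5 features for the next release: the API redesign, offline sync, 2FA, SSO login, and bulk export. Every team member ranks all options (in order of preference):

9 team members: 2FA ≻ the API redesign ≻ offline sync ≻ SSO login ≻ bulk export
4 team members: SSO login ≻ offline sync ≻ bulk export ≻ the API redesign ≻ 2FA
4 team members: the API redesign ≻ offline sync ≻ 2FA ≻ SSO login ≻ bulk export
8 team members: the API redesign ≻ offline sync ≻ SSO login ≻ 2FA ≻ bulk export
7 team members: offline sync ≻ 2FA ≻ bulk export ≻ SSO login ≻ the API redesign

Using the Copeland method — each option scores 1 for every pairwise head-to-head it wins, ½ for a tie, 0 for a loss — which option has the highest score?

the API redesign: beats offline sync, SSO login, and bulk export; ties 2FA → score 3.5.
offline sync: beats 2FA, SSO login, and bulk export; loses to the API redesign → score 3.
2FA: beats SSO login and bulk export; ties the API redesign; loses to offline sync → score 2.5.
SSO login: beats bulk export; loses to the API redesign, offline sync, and 2FA → score 1.
bulk export: loses to the API redesign, offline sync, 2FA, and SSO login → score 0.
the API redesign has the best pairwise record.

the API redesign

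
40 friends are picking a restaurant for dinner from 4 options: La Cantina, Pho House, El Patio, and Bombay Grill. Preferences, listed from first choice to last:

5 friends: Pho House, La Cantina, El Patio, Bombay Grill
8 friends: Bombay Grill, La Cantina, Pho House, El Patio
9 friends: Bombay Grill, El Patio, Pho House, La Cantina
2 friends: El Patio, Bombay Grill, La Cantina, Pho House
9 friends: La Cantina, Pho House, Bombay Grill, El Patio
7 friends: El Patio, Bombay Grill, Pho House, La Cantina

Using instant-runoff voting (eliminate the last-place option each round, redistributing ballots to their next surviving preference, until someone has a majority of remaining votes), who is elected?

Round 1: La Cantina 9, Pho House 5, El Patio 9, Bombay Grill 17. Eliminate Pho House.
Round 2: La Cantina 14, El Patio 9, Bombay Grill 17. Eliminate El Patio.
Round 3: La Cantina 14, Bombay Grill 26. Bombay Grill has a majority.

Bombay Grill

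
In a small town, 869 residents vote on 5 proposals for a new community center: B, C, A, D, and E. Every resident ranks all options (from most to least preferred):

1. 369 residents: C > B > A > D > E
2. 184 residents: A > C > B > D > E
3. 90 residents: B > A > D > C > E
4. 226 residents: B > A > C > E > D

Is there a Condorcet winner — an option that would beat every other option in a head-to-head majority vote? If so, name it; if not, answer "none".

Checking pairwise contests:
C beats B 553–316.
A beats C 500–369.
B beats A 685–184.
B beats D 869–0.
B beats E 869–0.
Every option loses at least one head-to-head, so there is no Condorcet winner.

none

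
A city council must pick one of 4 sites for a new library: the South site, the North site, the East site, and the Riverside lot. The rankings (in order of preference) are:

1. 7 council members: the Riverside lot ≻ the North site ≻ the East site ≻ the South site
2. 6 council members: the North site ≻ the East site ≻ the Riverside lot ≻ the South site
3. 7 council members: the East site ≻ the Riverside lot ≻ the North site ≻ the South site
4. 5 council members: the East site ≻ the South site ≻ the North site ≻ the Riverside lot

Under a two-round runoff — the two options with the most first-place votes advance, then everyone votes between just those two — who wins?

the East site

Round 1 first-place votes: the South site 0, the North site 6, the East site 12, the Riverside lot 7.
the East site and the Riverside lot advance.
Runoff: the East site is preferred to the Riverside lot by 18 voters; the Riverside lot by 7.
the East site wins the runoff.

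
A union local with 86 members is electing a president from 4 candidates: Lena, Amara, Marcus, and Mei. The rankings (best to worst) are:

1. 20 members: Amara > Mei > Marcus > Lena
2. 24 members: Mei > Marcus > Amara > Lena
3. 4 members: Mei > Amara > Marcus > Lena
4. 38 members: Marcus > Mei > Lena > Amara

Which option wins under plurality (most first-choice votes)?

Marcus

First-place votes: Lena 0, Amara 20, Marcus 38, Mei 28.
Marcus has the most first-place votes.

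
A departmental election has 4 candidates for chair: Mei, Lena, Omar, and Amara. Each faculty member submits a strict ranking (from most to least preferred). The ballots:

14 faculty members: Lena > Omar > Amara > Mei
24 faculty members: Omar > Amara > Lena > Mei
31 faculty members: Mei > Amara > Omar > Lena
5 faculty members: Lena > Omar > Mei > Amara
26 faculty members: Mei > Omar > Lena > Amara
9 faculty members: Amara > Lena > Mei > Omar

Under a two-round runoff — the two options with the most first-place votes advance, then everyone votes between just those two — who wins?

Round 1 first-place votes: Mei 57, Lena 19, Omar 24, Amara 9.
Mei and Omar advance.
Runoff: Mei is preferred to Omar by 66 voters; Omar by 43.
Mei wins the runoff.

Mei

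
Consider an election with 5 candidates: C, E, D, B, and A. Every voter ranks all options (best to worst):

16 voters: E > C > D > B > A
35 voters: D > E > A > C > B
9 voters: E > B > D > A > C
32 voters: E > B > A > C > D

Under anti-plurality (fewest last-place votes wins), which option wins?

Last-place votes: C 9, E 0, D 32, B 35, A 16.
E is ranked last by the fewest voters, so E wins.

E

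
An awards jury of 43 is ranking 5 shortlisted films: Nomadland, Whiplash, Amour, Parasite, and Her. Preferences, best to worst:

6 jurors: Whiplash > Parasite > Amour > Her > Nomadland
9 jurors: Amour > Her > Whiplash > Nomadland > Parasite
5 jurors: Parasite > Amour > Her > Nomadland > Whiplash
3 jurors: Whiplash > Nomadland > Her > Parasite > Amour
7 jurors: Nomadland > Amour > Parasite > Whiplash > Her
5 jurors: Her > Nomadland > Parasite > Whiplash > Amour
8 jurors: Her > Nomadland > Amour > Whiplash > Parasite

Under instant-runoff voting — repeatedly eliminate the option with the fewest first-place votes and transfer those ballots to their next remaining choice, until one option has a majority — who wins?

Round 1: Nomadland 7, Whiplash 9, Amour 9, Parasite 5, Her 13. Eliminate Parasite.
Round 2: Nomadland 7, Whiplash 9, Amour 14, Her 13. Eliminate Nomadland.
Round 3: Whiplash 9, Amour 21, Her 13. Eliminate Whiplash.
Round 4: Amour 27, Her 16. Amour has a majority.

Amour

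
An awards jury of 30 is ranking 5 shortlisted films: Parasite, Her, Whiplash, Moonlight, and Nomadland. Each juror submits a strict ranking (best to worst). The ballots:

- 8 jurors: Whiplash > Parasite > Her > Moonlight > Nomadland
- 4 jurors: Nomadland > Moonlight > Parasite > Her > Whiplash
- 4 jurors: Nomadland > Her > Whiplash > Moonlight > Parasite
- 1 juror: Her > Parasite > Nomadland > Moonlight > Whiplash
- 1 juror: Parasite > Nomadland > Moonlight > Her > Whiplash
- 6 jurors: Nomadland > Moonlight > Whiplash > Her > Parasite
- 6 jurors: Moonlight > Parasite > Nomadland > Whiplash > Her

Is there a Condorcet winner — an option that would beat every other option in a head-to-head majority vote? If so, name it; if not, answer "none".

Checking pairwise contests:
Whiplash beats Parasite 18–12.
Parasite beats Her 19–11.
Moonlight beats Whiplash 18–12.
Nomadland beats Moonlight 16–14.
Parasite beats Nomadland 16–14.
Every option loses at least one head-to-head, so there is no Condorcet winner.

none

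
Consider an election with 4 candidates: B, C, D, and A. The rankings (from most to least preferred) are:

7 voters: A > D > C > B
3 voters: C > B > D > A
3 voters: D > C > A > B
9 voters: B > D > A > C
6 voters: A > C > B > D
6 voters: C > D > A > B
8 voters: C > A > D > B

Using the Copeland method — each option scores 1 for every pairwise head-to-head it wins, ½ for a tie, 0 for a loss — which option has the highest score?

A

B: loses to C, D, and A → score 0.
C: beats B and D; loses to A → score 2.
D: beats B; ties A; loses to C → score 1.5.
A: beats B and C; ties D → score 2.5.
A has the best pairwise record.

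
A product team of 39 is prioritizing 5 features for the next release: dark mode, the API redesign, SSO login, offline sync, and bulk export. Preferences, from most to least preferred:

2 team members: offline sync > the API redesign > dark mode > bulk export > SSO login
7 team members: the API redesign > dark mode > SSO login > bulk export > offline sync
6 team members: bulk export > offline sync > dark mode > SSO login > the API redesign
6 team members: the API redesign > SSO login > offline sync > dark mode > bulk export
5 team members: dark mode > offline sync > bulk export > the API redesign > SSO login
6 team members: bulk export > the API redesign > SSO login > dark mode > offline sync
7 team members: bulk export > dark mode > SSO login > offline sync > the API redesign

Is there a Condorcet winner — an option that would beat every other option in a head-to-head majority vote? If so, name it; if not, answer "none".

Checking pairwise contests:
the API redesign beats dark mode 21–18.
offline sync beats the API redesign 20–19.
dark mode beats SSO login 27–12.
dark mode beats offline sync 25–14.
dark mode beats bulk export 20–19.
Every option loses at least one head-to-head, so there is no Condorcet winner.

none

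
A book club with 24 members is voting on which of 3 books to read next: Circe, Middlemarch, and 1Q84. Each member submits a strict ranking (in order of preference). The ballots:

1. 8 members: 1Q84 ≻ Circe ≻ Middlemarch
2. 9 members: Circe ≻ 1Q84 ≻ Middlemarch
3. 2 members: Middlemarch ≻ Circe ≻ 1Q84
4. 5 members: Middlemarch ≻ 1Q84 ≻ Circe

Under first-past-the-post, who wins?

Circe

First-place votes: Circe 9, Middlemarch 7, 1Q84 8.
Circe has the most first-place votes.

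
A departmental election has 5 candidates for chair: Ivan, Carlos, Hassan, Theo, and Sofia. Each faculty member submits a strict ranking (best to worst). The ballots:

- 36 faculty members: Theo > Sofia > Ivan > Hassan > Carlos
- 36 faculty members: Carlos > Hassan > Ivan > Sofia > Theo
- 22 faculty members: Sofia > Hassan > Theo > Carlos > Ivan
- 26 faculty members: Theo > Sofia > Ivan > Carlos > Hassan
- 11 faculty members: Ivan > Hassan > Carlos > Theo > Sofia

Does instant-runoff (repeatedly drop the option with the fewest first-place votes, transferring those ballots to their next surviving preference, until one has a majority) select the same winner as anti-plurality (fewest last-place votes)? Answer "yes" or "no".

no

Instant-runoff — R1 Ivan 11, Carlos 36, Hassan 0, Theo 62, Sofia 22 (Hassan out); R2 Ivan 11, Carlos 36, Theo 62, Sofia 22 (Ivan out); R3 Carlos 47, Theo 62, Sofia 22 (Sofia out); R4 Carlos 47, Theo 84 (Theo winner). Winner: Theo.
Anti-plurality — last-place votes: Ivan 22, Carlos 36, Hassan 26, Theo 36, Sofia 11. Winner: Sofia.
The two methods disagree.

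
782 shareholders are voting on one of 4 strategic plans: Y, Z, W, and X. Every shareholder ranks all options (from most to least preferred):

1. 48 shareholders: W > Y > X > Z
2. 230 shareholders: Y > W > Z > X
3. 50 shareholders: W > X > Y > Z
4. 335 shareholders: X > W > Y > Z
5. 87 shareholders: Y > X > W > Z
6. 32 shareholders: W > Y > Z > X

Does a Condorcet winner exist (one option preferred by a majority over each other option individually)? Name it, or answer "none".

none

Checking pairwise contests:
W beats Y 465–317.
Y beats Z 782–0.
X beats W 422–360.
Y beats X 397–385.
Every option loses at least one head-to-head, so there is no Condorcet winner.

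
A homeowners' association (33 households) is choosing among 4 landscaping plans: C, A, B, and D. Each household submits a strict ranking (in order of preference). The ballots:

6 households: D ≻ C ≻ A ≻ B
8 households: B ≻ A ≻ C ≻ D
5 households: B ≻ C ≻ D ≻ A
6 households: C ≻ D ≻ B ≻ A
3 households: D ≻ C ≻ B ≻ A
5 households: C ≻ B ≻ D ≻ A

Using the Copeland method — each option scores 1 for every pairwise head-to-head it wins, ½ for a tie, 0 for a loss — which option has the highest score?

C

C: beats A, B, and D → score 3.
A: loses to C, B, and D → score 0.
B: beats A and D; loses to C → score 2.
D: beats A; loses to C and B → score 1.
C has the best pairwise record.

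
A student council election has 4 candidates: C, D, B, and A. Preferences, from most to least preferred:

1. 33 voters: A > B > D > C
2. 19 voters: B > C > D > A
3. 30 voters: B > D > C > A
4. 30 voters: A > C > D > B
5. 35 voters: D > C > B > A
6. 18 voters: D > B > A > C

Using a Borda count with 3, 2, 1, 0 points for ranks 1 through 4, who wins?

C: 33·0 + 19·2 + 30·1 + 30·2 + 35·2 + 18·0 = 198
D: 33·1 + 19·1 + 30·2 + 30·1 + 35·3 + 18·3 = 301
B: 33·2 + 19·3 + 30·3 + 30·0 + 35·1 + 18·2 = 284
A: 33·3 + 19·0 + 30·0 + 30·3 + 35·0 + 18·1 = 207
D has the highest Borda score (301).

D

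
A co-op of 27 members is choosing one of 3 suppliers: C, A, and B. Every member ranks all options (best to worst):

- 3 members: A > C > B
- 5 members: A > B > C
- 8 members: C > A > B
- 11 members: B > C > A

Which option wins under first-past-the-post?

First-place votes: C 8, A 8, B 11.
B has the most first-place votes.

B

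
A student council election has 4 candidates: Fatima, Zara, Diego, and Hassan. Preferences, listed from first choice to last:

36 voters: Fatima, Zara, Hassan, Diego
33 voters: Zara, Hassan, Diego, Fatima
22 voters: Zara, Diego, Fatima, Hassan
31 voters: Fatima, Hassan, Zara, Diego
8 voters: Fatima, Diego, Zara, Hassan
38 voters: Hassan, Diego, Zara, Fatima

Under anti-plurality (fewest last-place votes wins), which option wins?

Zara

Last-place votes: Fatima 71, Zara 0, Diego 67, Hassan 30.
Zara is ranked last by the fewest voters, so Zara wins.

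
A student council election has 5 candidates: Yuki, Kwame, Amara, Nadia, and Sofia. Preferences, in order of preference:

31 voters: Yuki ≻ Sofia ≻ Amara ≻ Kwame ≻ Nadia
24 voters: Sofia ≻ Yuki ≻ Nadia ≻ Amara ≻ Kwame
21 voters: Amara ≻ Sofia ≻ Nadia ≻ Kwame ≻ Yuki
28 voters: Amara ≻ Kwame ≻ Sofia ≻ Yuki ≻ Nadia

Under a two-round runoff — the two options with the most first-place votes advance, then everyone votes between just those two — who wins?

Yuki

Round 1 first-place votes: Yuki 31, Kwame 0, Amara 49, Nadia 0, Sofia 24.
Amara and Yuki advance.
Runoff: Amara is preferred to Yuki by 49 voters; Yuki by 55.
Yuki wins the runoff.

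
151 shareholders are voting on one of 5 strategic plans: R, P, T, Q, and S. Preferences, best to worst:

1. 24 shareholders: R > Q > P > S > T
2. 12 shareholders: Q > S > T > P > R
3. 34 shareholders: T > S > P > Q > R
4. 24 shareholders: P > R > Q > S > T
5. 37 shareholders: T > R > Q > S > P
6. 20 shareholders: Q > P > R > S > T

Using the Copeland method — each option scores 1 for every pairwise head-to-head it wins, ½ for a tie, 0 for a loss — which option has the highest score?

Q

R: beats Q and S; loses to P and T → score 2.
P: beats R; loses to T, Q, and S → score 1.
T: beats R and P; loses to Q and S → score 2.
Q: beats P, T, and S; loses to R → score 3.
S: beats P and T; loses to R and Q → score 2.
Q has the best pairwise record.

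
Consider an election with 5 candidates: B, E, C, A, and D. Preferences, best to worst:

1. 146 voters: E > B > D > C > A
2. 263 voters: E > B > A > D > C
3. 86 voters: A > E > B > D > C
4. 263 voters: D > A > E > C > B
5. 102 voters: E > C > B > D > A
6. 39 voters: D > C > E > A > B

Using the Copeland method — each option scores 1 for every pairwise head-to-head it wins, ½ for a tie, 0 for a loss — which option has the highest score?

E

B: beats C, A, and D; loses to E → score 3.
E: beats B, C, A, and D → score 4.
C: loses to B, E, A, and D → score 0.
A: beats C; loses to B, E, and D → score 1.
D: beats C and A; loses to B and E → score 2.
E has the best pairwise record.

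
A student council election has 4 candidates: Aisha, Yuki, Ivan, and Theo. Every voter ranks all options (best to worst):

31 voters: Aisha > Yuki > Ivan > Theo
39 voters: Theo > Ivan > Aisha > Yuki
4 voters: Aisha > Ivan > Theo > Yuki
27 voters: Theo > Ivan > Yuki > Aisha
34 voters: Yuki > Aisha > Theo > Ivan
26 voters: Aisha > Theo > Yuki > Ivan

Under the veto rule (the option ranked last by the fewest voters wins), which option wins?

Last-place votes: Aisha 27, Yuki 43, Ivan 60, Theo 31.
Aisha is ranked last by the fewest voters, so Aisha wins.

Aisha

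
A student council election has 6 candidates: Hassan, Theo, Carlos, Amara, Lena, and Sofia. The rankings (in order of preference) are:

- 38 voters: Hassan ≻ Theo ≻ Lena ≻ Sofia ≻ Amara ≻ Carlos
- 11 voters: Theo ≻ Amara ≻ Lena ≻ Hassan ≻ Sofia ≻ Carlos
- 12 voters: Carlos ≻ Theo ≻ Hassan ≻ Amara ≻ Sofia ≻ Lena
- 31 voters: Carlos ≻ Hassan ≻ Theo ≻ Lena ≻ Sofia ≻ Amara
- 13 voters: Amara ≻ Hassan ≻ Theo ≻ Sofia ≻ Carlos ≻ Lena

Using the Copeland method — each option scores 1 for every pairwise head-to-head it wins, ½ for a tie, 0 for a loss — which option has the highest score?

Hassan: beats Theo, Carlos, Amara, Lena, and Sofia → score 5.
Theo: beats Carlos, Amara, Lena, and Sofia; loses to Hassan → score 4.
Carlos: beats Lena; loses to Hassan, Theo, Amara, and Sofia → score 1.
Amara: beats Carlos; loses to Hassan, Theo, Lena, and Sofia → score 1.
Lena: beats Amara and Sofia; loses to Hassan, Theo, and Carlos → score 2.
Sofia: beats Carlos and Amara; loses to Hassan, Theo, and Lena → score 2.
Hassan has the best pairwise record.

Hassan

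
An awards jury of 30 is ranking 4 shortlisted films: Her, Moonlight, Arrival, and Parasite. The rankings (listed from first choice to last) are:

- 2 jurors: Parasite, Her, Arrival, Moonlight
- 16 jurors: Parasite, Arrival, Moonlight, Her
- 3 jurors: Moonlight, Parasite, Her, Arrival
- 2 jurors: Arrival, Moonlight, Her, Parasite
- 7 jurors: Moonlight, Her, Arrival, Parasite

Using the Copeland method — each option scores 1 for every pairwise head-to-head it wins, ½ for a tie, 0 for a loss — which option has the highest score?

Parasite

Her: loses to Moonlight, Arrival, and Parasite → score 0.
Moonlight: beats Her; loses to Arrival and Parasite → score 1.
Arrival: beats Her and Moonlight; loses to Parasite → score 2.
Parasite: beats Her, Moonlight, and Arrival → score 3.
Parasite has the best pairwise record.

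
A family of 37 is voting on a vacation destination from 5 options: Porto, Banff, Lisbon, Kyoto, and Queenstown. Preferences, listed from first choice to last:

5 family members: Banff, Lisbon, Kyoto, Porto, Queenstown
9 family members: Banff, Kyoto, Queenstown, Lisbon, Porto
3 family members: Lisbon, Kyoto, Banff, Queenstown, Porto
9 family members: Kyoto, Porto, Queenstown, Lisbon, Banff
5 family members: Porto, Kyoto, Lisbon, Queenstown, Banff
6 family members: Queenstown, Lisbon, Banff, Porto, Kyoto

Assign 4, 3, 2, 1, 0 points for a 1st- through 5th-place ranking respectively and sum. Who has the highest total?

Porto: 5·1 + 9·0 + 3·0 + 9·3 + 5·4 + 6·1 = 58
Banff: 5·4 + 9·4 + 3·2 + 9·0 + 5·0 + 6·2 = 74
Lisbon: 5·3 + 9·1 + 3·4 + 9·1 + 5·2 + 6·3 = 73
Kyoto: 5·2 + 9·3 + 3·3 + 9·4 + 5·3 + 6·0 = 97
Queenstown: 5·0 + 9·2 + 3·1 + 9·2 + 5·1 + 6·4 = 68
Kyoto has the highest Borda score (97).

Kyoto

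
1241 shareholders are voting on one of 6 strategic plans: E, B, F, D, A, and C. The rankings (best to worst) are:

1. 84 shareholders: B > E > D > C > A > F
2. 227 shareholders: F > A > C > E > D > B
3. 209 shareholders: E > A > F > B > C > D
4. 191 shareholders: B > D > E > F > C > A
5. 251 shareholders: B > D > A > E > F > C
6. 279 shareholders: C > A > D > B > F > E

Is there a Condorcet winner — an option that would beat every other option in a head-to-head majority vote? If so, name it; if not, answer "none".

A

A vs E: 757–484 for A.
A vs B: 715–526 for A.
A vs F: 823–418 for A.
A vs D: 715–526 for A.
A vs C: 687–554 for A.
A beats every other option head-to-head.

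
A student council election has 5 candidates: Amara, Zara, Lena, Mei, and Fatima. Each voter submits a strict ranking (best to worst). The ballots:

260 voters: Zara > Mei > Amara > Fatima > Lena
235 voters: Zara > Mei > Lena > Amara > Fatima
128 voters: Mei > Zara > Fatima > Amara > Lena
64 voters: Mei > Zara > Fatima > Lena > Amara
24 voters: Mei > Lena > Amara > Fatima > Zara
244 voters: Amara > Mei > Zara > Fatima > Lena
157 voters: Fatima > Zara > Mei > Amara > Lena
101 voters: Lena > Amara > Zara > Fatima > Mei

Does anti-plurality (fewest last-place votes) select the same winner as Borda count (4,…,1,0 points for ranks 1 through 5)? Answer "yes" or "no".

yes

Anti-plurality — last-place votes: Amara 64, Zara 24, Lena 789, Mei 101, Fatima 235. Winner: Zara.
Borda — scores: Amara 2367, Zara 3717, Lena 1010, Mei 3395, Fatima 1641. Winner: Zara.
The two methods agree.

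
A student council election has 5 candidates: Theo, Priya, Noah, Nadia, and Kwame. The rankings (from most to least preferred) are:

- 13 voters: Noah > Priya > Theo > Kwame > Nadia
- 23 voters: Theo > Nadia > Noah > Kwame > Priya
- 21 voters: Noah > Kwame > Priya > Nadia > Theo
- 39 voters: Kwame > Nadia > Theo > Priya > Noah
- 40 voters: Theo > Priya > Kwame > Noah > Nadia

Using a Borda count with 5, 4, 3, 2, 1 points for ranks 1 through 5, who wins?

Theo

Theo: 13·3 + 23·5 + 21·1 + 39·3 + 40·5 = 492
Priya: 13·4 + 23·1 + 21·3 + 39·2 + 40·4 = 376
Noah: 13·5 + 23·3 + 21·5 + 39·1 + 40·2 = 358
Nadia: 13·1 + 23·4 + 21·2 + 39·4 + 40·1 = 343
Kwame: 13·2 + 23·2 + 21·4 + 39·5 + 40·3 = 471
Theo has the highest Borda score (492).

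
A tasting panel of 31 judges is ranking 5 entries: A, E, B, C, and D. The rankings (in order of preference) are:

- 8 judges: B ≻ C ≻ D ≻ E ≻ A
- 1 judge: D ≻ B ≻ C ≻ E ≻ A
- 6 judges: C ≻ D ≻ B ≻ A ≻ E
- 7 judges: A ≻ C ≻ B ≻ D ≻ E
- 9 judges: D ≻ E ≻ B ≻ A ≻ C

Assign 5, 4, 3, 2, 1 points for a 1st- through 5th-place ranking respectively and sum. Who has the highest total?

D

A: 8·1 + 1·1 + 6·2 + 7·5 + 9·2 = 74
E: 8·2 + 1·2 + 6·1 + 7·1 + 9·4 = 67
B: 8·5 + 1·4 + 6·3 + 7·3 + 9·3 = 110
C: 8·4 + 1·3 + 6·5 + 7·4 + 9·1 = 102
D: 8·3 + 1·5 + 6·4 + 7·2 + 9·5 = 112
D has the highest Borda score (112).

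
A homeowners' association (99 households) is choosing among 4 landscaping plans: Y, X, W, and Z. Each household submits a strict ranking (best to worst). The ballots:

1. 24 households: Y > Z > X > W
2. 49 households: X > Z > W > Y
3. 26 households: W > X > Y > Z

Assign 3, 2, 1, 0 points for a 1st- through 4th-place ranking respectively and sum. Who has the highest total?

Y: 24·3 + 49·0 + 26·1 = 98
X: 24·1 + 49·3 + 26·2 = 223
W: 24·0 + 49·1 + 26·3 = 127
Z: 24·2 + 49·2 + 26·0 = 146
X has the highest Borda score (223).

X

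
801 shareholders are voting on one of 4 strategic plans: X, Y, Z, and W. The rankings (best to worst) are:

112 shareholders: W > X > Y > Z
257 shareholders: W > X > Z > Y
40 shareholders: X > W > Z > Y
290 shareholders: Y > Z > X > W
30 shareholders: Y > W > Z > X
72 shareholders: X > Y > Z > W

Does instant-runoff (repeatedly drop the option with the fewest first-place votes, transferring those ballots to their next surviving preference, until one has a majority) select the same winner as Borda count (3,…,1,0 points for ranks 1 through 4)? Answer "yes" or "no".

no

Instant-runoff — R1 X 112, Y 320, Z 0, W 369 (Z out); R2 X 112, Y 320, W 369 (X out); R3 Y 392, W 409 (W winner). Winner: W.
Borda — scores: X 1364, Y 1216, Z 979, W 1247. Winner: X.
The two methods disagree.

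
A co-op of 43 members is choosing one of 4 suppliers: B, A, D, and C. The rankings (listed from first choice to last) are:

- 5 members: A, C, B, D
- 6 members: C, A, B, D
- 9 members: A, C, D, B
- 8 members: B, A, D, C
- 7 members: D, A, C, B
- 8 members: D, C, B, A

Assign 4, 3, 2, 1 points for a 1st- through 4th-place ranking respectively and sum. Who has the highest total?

B: 5·2 + 6·2 + 9·1 + 8·4 + 7·1 + 8·2 = 86
A: 5·4 + 6·3 + 9·4 + 8·3 + 7·3 + 8·1 = 127
D: 5·1 + 6·1 + 9·2 + 8·2 + 7·4 + 8·4 = 105
C: 5·3 + 6·4 + 9·3 + 8·1 + 7·2 + 8·3 = 112
A has the highest Borda score (127).

A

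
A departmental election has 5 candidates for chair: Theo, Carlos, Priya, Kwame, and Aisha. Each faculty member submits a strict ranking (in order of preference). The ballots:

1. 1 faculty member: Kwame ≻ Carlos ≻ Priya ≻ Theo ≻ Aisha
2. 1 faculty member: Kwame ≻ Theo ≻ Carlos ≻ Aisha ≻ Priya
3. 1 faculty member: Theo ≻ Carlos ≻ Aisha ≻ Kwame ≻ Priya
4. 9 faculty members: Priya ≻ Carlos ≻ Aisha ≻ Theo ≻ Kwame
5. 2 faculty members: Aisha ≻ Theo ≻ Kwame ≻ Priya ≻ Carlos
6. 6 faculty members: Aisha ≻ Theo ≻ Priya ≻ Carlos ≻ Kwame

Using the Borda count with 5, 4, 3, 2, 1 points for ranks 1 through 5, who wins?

Theo: 1·2 + 1·4 + 1·5 + 9·2 + 2·4 + 6·4 = 61
Carlos: 1·4 + 1·3 + 1·4 + 9·4 + 2·1 + 6·2 = 61
Priya: 1·3 + 1·1 + 1·1 + 9·5 + 2·2 + 6·3 = 72
Kwame: 1·5 + 1·5 + 1·2 + 9·1 + 2·3 + 6·1 = 33
Aisha: 1·1 + 1·2 + 1·3 + 9·3 + 2·5 + 6·5 = 73
Aisha has the highest Borda score (73).

Aisha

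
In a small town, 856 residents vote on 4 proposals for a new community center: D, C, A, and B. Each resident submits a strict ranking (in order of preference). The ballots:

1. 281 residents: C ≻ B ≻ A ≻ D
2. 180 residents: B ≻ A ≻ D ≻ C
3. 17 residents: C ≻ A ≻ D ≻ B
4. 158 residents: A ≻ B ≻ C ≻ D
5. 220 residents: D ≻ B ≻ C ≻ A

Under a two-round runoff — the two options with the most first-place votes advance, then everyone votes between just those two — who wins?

C

Round 1 first-place votes: D 220, C 298, A 158, B 180.
C and D advance.
Runoff: C is preferred to D by 456 voters; D by 400.
C wins the runoff.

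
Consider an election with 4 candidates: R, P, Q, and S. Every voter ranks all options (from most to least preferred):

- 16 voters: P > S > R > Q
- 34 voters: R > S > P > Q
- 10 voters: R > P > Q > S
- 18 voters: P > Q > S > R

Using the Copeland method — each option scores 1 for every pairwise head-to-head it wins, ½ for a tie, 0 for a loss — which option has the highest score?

R

R: beats P, Q, and S → score 3.
P: beats Q and S; loses to R → score 2.
Q: loses to R, P, and S → score 0.
S: beats Q; loses to R and P → score 1.
R has the best pairwise record.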